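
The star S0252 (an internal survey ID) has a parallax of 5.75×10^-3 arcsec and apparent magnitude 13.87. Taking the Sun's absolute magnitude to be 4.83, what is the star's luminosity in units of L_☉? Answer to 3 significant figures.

d = 1/p = 1/5.75×10^-3″ = 173.9 pc
M = m − 5 log₁₀ d + 5 = 13.87 − 5·2.2403 + 5 = 7.668
M − M_☉ = 7.668 − 4.83 = 2.838
L/L_☉ = 10^(−0.4 × 2.838) = 0.07323

L/L_☉ ≈ 0.0732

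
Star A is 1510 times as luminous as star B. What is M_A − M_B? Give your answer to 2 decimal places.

M_A − M_B ≈ -7.95

Pogson: ΔM = −2.5 log₁₀(ratio) = −2.5 log₁₀(1510) = −2.5 × 3.1790 = -7.947
Star A is brighter, so it has the smaller magnitude: the difference is negative.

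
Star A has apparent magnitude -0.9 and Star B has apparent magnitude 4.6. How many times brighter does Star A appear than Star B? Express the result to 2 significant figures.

160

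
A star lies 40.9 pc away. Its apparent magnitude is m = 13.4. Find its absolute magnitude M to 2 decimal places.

M ≈ 10.34

5 log₁₀(d/10 pc) = 5 log₁₀(40.90) − 5 = 3.059
M = m − 5 log₁₀(d/10) = 13.4 − 3.059 = 10.341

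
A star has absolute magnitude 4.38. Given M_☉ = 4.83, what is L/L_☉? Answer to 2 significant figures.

L/L_☉ ≈ 1.5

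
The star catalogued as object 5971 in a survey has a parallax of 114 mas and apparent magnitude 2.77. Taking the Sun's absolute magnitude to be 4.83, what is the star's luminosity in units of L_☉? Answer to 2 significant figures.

L/L_☉ ≈ 5.1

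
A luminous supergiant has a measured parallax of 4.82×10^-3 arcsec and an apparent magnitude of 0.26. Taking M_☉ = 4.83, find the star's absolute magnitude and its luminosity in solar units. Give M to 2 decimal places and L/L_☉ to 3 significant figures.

d = 1/p = 1/4.82×10^-3″ = 207.5 pc
M = m − 5 log₁₀ d + 5 = 0.26 − 5·2.3170 + 5 = -6.325
M − M_☉ = -6.325 − 4.83 = -11.155
L/L_☉ = 10^(−0.4 × -11.155) = 28970

M ≈ -6.32; L/L_☉ ≈ 29000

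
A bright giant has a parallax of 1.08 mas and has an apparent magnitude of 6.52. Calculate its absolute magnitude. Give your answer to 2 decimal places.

M ≈ -3.31

p = 1.08 mas = 1.08×10^-3″ → d = 1/p = 925.9 pc
5 log₁₀(d/10 pc) = 5 log₁₀(925.9) − 5 = 9.833
M = m − 5 log₁₀(d/10) = 6.52 − 9.833 = -3.313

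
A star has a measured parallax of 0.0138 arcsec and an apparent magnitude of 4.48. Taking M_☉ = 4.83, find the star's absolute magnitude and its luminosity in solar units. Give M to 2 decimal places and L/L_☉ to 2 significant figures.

M ≈ 0.18; L/L_☉ ≈ 72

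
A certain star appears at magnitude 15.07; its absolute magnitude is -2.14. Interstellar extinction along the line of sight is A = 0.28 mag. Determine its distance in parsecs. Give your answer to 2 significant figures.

d ≈ 24000 pc

m − M = 5 log₁₀(d/10 pc) + A  ⇒  15.07 − (-2.14) − 0.28 = 5 log₁₀(d/10)
16.930 = 5 log₁₀(d/10)
log₁₀ d = (m − M − A)/5 + 1 = 4.3860
d = 10^4.3860 = 24320 pc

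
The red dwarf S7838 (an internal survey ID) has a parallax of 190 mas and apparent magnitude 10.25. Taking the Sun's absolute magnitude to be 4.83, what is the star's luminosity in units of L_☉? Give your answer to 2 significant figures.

L/L_☉ ≈ 1.9×10^-3

d = 1/p = 1000/190 mas = 5.263 pc
M = m − 5 log₁₀ d + 5 = 10.25 − 5·0.7212 + 5 = 11.644
M − M_☉ = 11.644 − 4.83 = 6.814
L/L_☉ = 10^(−0.4 × 6.814) = 1.881×10^-3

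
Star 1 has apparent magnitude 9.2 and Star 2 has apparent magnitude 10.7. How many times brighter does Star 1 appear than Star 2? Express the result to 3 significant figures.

3.98

Magnitude difference = -1.5
Flux ratio = 10^(−0.4 Δm) = 10^(−0.4 × -1.5) = 10^0.600 = 3.981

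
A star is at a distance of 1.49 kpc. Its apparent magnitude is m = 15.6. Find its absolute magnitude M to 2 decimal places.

M ≈ 4.73

d = 1.49 kpc = 1490 pc
5 log₁₀(d/10 pc) = 5 log₁₀(1490) − 5 = 10.866
M = m − 5 log₁₀(d/10) = 15.6 − 10.866 = 4.734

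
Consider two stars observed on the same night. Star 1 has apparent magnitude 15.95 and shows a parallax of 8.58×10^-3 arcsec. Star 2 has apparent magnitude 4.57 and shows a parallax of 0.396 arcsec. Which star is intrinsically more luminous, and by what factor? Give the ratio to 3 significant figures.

Star 2 is more luminous, by a factor of 16.7.

Star 1: d = 1/p = 1/8.58×10^-3″ = 116.6 pc
Star 1: M = m − 5 log₁₀ d + 5 = 15.95 − 5·2.0665 + 5 = 10.617
Star 2: d = 1/p = 1/0.396″ = 2.525 pc
Star 2: M = m − 5 log₁₀ d + 5 = 4.57 − 5·0.4023 + 5 = 7.558
ΔM = M_1 − M_2 = 10.617 − (7.558) = 3.059; smaller M is more luminous → Star 2.
L ratio = 10^(0.4 |ΔM|) = 10^1.224 = 16.73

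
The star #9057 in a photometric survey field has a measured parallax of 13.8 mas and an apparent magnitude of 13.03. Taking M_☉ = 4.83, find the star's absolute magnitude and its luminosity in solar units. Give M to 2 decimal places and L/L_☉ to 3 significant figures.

d = 1/p = 1000/13.8 mas = 72.46 pc
M = m − 5 log₁₀ d + 5 = 13.03 − 5·1.8601 + 5 = 8.729
M − M_☉ = 8.729 − 4.83 = 3.899
L/L_☉ = 10^(−0.4 × 3.899) = 0.02756

M ≈ 8.73; L/L_☉ ≈ 0.0276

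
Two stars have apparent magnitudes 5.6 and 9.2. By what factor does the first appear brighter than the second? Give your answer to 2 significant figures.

28

Magnitude difference = -3.6
Flux ratio = 10^(−0.4 Δm) = 10^(−0.4 × -3.6) = 10^1.440 = 27.54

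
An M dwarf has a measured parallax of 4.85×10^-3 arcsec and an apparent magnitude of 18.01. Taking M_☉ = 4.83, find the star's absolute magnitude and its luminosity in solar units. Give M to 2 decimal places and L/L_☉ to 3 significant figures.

M ≈ 11.44; L/L_☉ ≈ 2.27×10^-3

d = 1/p = 1/4.85×10^-3″ = 206.2 pc
M = m − 5 log₁₀ d + 5 = 18.01 − 5·2.3143 + 5 = 11.439
M − M_☉ = 11.439 − 4.83 = 6.609
L/L_☉ = 10^(−0.4 × 6.609) = 2.273×10^-3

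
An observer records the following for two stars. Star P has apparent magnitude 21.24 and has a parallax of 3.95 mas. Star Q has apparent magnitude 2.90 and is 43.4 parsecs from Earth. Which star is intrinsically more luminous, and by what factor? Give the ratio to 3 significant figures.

Star Q is more luminous, by a factor of 637000.

Star P: p = 3.95 mas = 3.95×10^-3″ → d = 1/p = 253.2 pc
Star P: M = m − 5 log₁₀ d + 5 = 21.24 − 5·2.4034 + 5 = 14.223
Star Q: M = m − 5 log₁₀ d + 5 = 2.90 − 5·1.6375 + 5 = -0.287
ΔM = M_P − M_Q = 14.223 − (-0.287) = 14.510; smaller M is more luminous → Star Q.
L ratio = 10^(0.4 |ΔM|) = 10^5.804 = 637100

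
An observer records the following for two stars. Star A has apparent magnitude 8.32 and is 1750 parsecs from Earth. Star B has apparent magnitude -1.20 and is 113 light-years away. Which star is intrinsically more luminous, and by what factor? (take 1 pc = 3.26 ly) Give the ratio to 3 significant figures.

Star B is more luminous, by a factor of 2.52.

Star A: M = m − 5 log₁₀ d + 5 = 8.32 − 5·3.2430 + 5 = -2.895
Star B: d = 113 ly / 3.26 = 34.66 pc
Star B: M = m − 5 log₁₀ d + 5 = -1.20 − 5·1.5399 + 5 = -3.899
ΔM = M_A − M_B = -2.895 − (-3.899) = 1.004; smaller M is more luminous → Star B.
L ratio = 10^(0.4 |ΔM|) = 10^0.402 = 2.521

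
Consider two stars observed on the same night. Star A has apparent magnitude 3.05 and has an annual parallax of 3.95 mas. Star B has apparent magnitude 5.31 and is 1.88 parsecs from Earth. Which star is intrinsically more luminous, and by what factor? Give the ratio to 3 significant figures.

Star A: p = 3.95 mas = 3.95×10^-3″ → d = 1/p = 253.2 pc
Star A: M = m − 5 log₁₀ d + 5 = 3.05 − 5·2.4034 + 5 = -3.967
Star B: M = m − 5 log₁₀ d + 5 = 5.31 − 5·0.2742 + 5 = 8.939
ΔM = M_A − M_B = -3.967 − (8.939) = -12.906; smaller M is more luminous → Star A.
L ratio = 10^(0.4 |ΔM|) = 10^5.162 = 145400

Star A is more luminous, by a factor of 145000.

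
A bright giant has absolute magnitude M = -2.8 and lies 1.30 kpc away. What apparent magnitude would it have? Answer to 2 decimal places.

m ≈ 7.77

d = 1.30 kpc = 1300 pc
m = M + 5 log₁₀ d − 5 = -2.8 + 5·3.1139 − 5 = 7.770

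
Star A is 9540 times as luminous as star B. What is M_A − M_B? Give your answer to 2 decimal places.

M_A − M_B ≈ -9.95

Pogson: ΔM = −2.5 log₁₀(ratio) = −2.5 log₁₀(9540) = −2.5 × 3.9795 = -9.949
Star A is brighter, so it has the smaller magnitude: the difference is negative.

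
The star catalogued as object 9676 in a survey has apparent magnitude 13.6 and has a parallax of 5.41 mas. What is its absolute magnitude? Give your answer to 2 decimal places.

M ≈ 7.27

p = 5.41 mas = 5.41×10^-3″ → d = 1/p = 184.8 pc
5 log₁₀(d/10 pc) = 5 log₁₀(184.8) − 5 = 6.334
M = m − 5 log₁₀(d/10) = 13.6 − 6.334 = 7.266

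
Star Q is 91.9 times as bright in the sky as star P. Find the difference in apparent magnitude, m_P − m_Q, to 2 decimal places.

Pogson: Δm = −2.5 log₁₀(ratio) = −2.5 log₁₀(91.9) = −2.5 × 1.9633 = -4.908
Star Q is brighter so has the smaller magnitude: m_P − m_Q is positive.

m_P − m_Q ≈ 4.91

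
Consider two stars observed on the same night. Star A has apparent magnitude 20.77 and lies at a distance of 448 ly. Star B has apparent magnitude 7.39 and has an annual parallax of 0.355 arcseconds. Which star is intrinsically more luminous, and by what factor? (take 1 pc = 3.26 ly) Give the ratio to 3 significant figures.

Star B is more luminous, by a factor of 94.5.

Star A: d = 448 ly / 3.26 = 137.4 pc
Star A: M = m − 5 log₁₀ d + 5 = 20.77 − 5·2.1381 + 5 = 15.080
Star B: d = 1/p = 1/0.355″ = 2.817 pc
Star B: M = m − 5 log₁₀ d + 5 = 7.39 − 5·0.4498 + 5 = 10.141
ΔM = M_A − M_B = 15.080 − (10.141) = 4.939; smaller M is more luminous → Star B.
L ratio = 10^(0.4 |ΔM|) = 10^1.975 = 94.50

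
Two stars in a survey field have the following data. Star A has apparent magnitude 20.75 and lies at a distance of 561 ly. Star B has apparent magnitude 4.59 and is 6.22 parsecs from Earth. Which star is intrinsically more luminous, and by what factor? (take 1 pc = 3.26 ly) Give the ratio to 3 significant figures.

Star B is more luminous, by a factor of 3800.

Star A: d = 561 ly / 3.26 = 172.1 pc
Star A: M = m − 5 log₁₀ d + 5 = 20.75 − 5·2.2357 + 5 = 14.571
Star B: M = m − 5 log₁₀ d + 5 = 4.59 − 5·0.7938 + 5 = 5.621
ΔM = M_A − M_B = 14.571 − (5.621) = 8.950; smaller M is more luminous → Star B.
L ratio = 10^(0.4 |ΔM|) = 10^3.580 = 3803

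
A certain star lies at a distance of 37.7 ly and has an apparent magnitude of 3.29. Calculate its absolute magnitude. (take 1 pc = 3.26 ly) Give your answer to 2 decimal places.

M ≈ 2.97

d = 37.7 ly / 3.26 = 11.56 pc
5 log₁₀(d/10 pc) = 5 log₁₀(11.56) − 5 = 0.316
M = m − 5 log₁₀(d/10) = 3.29 − 0.316 = 2.974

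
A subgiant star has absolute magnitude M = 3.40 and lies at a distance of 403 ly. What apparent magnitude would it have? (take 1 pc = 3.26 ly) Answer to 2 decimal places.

m ≈ 8.86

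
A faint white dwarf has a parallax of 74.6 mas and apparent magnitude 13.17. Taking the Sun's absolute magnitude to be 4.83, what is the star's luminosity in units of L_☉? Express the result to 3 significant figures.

d = 1/p = 1000/74.6 mas = 13.40 pc
M = m − 5 log₁₀ d + 5 = 13.17 − 5·1.1273 + 5 = 12.534
M − M_☉ = 12.534 − 4.83 = 7.704
L/L_☉ = 10^(−0.4 × 7.704) = 8.289×10^-4

L/L_☉ ≈ 8.29×10^-4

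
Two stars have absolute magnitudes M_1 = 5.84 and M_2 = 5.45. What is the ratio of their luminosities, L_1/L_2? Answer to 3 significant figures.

ΔM = M_1 − M_2 = 0.39
L_1/L_2 = 10^(−0.4 ΔM) = 10^-0.156 = 0.6982

L_1/L_2 ≈ 0.698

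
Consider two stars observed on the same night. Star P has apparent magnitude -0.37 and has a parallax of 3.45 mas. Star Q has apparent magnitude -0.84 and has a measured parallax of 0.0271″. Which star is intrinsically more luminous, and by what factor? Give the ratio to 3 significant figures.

Star P: p = 3.45 mas = 3.45×10^-3″ → d = 1/p = 289.9 pc
Star P: M = m − 5 log₁₀ d + 5 = -0.37 − 5·2.4622 + 5 = -7.681
Star Q: d = 1/p = 1/0.0271″ = 36.90 pc
Star Q: M = m − 5 log₁₀ d + 5 = -0.84 − 5·1.5670 + 5 = -3.675
ΔM = M_P − M_Q = -7.681 − (-3.675) = -4.006; smaller M is more luminous → Star P.
L ratio = 10^(0.4 |ΔM|) = 10^1.602 = 40.02

Star P is more luminous, by a factor of 40.0.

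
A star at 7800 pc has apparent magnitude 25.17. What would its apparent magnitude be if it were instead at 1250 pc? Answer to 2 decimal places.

Flux ∝ 1/d², so Δm = 5 log₁₀(d₂/d₁) = 5 log₁₀(1250/7800) = -3.976
m₂ = m₁ + Δm = 25.17 + (-3.976) = 21.194

m ≈ 21.19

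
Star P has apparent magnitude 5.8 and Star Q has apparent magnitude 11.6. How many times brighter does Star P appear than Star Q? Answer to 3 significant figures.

Magnitude difference = -5.8
Flux ratio = 10^(−0.4 Δm) = 10^(−0.4 × -5.8) = 10^2.320 = 208.9

209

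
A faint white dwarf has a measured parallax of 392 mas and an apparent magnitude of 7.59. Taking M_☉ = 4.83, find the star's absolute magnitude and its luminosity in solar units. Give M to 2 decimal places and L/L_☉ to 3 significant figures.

M ≈ 10.56; L/L_☉ ≈ 5.12×10^-3

d = 1/p = 1000/392 mas = 2.551 pc
M = m − 5 log₁₀ d + 5 = 7.59 − 5·0.4067 + 5 = 10.556
M − M_☉ = 10.556 − 4.83 = 5.726
L/L_☉ = 10^(−0.4 × 5.726) = 5.122×10^-3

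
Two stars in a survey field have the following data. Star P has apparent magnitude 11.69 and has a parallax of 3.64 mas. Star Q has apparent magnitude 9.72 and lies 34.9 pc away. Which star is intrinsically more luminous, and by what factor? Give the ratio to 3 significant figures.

Star P is more luminous, by a factor of 10.1.

Star P: p = 3.64 mas = 3.64×10^-3″ → d = 1/p = 274.7 pc
Star P: M = m − 5 log₁₀ d + 5 = 11.69 − 5·2.4389 + 5 = 4.496
Star Q: M = m − 5 log₁₀ d + 5 = 9.72 − 5·1.5428 + 5 = 7.006
ΔM = M_P − M_Q = 4.496 − (7.006) = -2.510; smaller M is more luminous → Star P.
L ratio = 10^(0.4 |ΔM|) = 10^1.004 = 10.10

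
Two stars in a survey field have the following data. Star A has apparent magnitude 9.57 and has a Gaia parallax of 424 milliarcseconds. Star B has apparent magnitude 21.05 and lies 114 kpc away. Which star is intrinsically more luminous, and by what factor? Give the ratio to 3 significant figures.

Star A: p = 424 mas = 0.424″ → d = 1/p = 2.358 pc
Star A: M = m − 5 log₁₀ d + 5 = 9.57 − 5·0.3726 + 5 = 12.707
Star B: d = 114 kpc = 114000 pc
Star B: M = m − 5 log₁₀ d + 5 = 21.05 − 5·5.0569 + 5 = 0.765
ΔM = M_A − M_B = 12.707 − (0.765) = 11.941; smaller M is more luminous → Star B.
L ratio = 10^(0.4 |ΔM|) = 10^4.777 = 59780

Star B is more luminous, by a factor of 59800.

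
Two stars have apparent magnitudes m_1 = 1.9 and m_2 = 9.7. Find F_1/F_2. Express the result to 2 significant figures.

Δm = 1.9 − (9.7) = -7.8
Flux ratio = 10^(−0.4 Δm) = 10^(−0.4 × -7.8) = 10^3.120 = 1318

F_1/F_2 ≈ 1300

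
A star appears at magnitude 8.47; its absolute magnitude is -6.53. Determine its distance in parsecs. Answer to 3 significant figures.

d ≈ 10000 pc

μ = m − M = 15.000
m − M = 5 log₁₀ d − 5
log₁₀ d = (m − M)/5 + 1 = 4.0000
d = 10^4.0000 = 10000 pc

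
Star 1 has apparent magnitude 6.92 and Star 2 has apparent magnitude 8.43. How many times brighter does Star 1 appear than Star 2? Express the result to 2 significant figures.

Δm = 6.92 − (8.43) = -1.51
Flux ratio = 10^(−0.4 Δm) = 10^(−0.4 × -1.51) = 10^0.604 = 4.018

4.0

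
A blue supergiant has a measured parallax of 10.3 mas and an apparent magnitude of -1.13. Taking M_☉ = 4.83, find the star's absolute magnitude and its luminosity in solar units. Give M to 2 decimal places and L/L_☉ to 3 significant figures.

d = 1/p = 1000/10.3 mas = 97.09 pc
M = m − 5 log₁₀ d + 5 = -1.13 − 5·1.9872 + 5 = -6.066
M − M_☉ = -6.066 − 4.83 = -10.896
L/L_☉ = 10^(−0.4 × -10.896) = 22820

M ≈ -6.07; L/L_☉ ≈ 22800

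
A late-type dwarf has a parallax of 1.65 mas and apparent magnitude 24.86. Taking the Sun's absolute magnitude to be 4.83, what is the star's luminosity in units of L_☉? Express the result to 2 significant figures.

d = 1/p = 1000/1.65 mas = 606.1 pc
M = m − 5 log₁₀ d + 5 = 24.86 − 5·2.7825 + 5 = 15.947
M − M_☉ = 15.947 − 4.83 = 11.117
L/L_☉ = 10^(−0.4 × 11.117) = 3.573×10^-5

L/L_☉ ≈ 3.6×10^-5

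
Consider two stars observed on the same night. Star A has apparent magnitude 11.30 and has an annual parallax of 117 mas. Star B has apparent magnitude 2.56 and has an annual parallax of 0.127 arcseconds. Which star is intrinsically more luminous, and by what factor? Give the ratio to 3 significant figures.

Star A: p = 117 mas = 0.117″ → d = 1/p = 8.547 pc
Star A: M = m − 5 log₁₀ d + 5 = 11.30 − 5·0.9318 + 5 = 11.641
Star B: d = 1/p = 1/0.127″ = 7.874 pc
Star B: M = m − 5 log₁₀ d + 5 = 2.56 − 5·0.8962 + 5 = 3.079
ΔM = M_A − M_B = 11.641 − (3.079) = 8.562; smaller M is more luminous → Star B.
L ratio = 10^(0.4 |ΔM|) = 10^3.425 = 2659

Star B is more luminous, by a factor of 2660.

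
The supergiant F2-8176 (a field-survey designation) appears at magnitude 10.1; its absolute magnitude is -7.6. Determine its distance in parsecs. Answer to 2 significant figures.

d ≈ 35000 pc

μ = m − M = 17.700
m − M = 5 log₁₀ d − 5
log₁₀ d = (m − M)/5 + 1 = 4.5400
d = 10^4.5400 = 34670 pc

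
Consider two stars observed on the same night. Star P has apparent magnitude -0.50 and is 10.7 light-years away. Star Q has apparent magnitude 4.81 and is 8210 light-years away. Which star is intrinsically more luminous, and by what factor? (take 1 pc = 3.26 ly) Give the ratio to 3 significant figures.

Star Q is more luminous, by a factor of 4430.

Star P: d = 10.7 ly / 3.26 = 3.282 pc
Star P: M = m − 5 log₁₀ d + 5 = -0.50 − 5·0.5162 + 5 = 1.919
Star Q: d = 8210 ly / 3.26 = 2518 pc
Star Q: M = m − 5 log₁₀ d + 5 = 4.81 − 5·3.4011 + 5 = -7.196
ΔM = M_P − M_Q = 1.919 − (-7.196) = 9.115; smaller M is more luminous → Star Q.
L ratio = 10^(0.4 |ΔM|) = 10^3.646 = 4425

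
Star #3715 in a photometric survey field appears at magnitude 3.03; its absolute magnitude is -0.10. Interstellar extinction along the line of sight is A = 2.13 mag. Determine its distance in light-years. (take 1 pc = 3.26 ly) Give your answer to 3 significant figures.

m − M = 5 log₁₀(d/10 pc) + A  ⇒  3.03 − (-0.10) − 2.13 = 5 log₁₀(d/10)
1.000 = 5 log₁₀(d/10)
log₁₀ d = (m − M − A)/5 + 1 = 1.2000
d = 10^1.2000 = 15.85 pc
= 51.67 ly

d ≈ 51.7 ly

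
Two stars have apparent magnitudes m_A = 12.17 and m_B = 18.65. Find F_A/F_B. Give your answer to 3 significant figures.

F_A/F_B ≈ 391

Magnitude difference = -6.48
Flux ratio = 10^(−0.4 Δm) = 10^(−0.4 × -6.48) = 10^2.592 = 390.8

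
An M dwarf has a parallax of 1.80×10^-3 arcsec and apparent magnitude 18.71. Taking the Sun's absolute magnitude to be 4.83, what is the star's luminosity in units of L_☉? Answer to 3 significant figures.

d = 1/p = 1/1.80×10^-3″ = 555.6 pc
M = m − 5 log₁₀ d + 5 = 18.71 − 5·2.7447 + 5 = 9.986
M − M_☉ = 9.986 − 4.83 = 5.156
L/L_☉ = 10^(−0.4 × 5.156) = 8.659×10^-3

L/L_☉ ≈ 8.66×10^-3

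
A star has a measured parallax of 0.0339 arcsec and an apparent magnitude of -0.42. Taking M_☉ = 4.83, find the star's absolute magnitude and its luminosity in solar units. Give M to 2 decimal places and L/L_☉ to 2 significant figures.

M ≈ -2.77; L/L_☉ ≈ 1100

d = 1/p = 1/0.0339″ = 29.50 pc
M = m − 5 log₁₀ d + 5 = -0.42 − 5·1.4698 + 5 = -2.769
M − M_☉ = -2.769 − 4.83 = -7.599
L/L_☉ = 10^(−0.4 × -7.599) = 1095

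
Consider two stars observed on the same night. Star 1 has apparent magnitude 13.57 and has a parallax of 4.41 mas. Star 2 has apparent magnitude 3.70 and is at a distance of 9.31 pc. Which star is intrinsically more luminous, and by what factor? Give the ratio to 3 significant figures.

Star 2 is more luminous, by a factor of 15.0.

Star 1: p = 4.41 mas = 4.41×10^-3″ → d = 1/p = 226.8 pc
Star 1: M = m − 5 log₁₀ d + 5 = 13.57 − 5·2.3556 + 5 = 6.792
Star 2: M = m − 5 log₁₀ d + 5 = 3.70 − 5·0.9689 + 5 = 3.855
ΔM = M_1 − M_2 = 6.792 − (3.855) = 2.937; smaller M is more luminous → Star 2.
L ratio = 10^(0.4 |ΔM|) = 10^1.175 = 14.95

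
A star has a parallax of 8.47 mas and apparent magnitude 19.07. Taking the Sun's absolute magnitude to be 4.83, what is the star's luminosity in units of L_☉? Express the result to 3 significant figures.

L/L_☉ ≈ 2.81×10^-4

d = 1/p = 1000/8.47 mas = 118.1 pc
M = m − 5 log₁₀ d + 5 = 19.07 − 5·2.0721 + 5 = 13.709
M − M_☉ = 13.709 − 4.83 = 8.879
L/L_☉ = 10^(−0.4 × 8.879) = 2.807×10^-4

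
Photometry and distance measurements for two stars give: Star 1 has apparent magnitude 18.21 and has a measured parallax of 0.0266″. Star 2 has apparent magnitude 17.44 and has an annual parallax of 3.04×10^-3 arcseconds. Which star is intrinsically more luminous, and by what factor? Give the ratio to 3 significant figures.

Star 1: d = 1/p = 1/0.0266″ = 37.59 pc
Star 1: M = m − 5 log₁₀ d + 5 = 18.21 − 5·1.5751 + 5 = 15.334
Star 2: d = 1/p = 1/3.04×10^-3″ = 328.9 pc
Star 2: M = m − 5 log₁₀ d + 5 = 17.44 − 5·2.5171 + 5 = 9.854
ΔM = M_1 − M_2 = 15.334 − (9.854) = 5.480; smaller M is more luminous → Star 2.
L ratio = 10^(0.4 |ΔM|) = 10^2.192 = 155.6

Star 2 is more luminous, by a factor of 156.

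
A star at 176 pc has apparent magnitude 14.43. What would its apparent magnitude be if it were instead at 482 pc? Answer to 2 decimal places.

Flux ∝ 1/d², so Δm = 5 log₁₀(d₂/d₁) = 5 log₁₀(482/176) = 2.188
m₂ = m₁ + Δm = 14.43 + (2.188) = 16.618

m ≈ 16.62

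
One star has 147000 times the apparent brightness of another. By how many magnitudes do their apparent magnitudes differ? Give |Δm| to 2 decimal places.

Pogson: Δm = −2.5 log₁₀(ratio) = −2.5 log₁₀(147000) = −2.5 × 5.1673 = -12.918

|Δm| ≈ 12.92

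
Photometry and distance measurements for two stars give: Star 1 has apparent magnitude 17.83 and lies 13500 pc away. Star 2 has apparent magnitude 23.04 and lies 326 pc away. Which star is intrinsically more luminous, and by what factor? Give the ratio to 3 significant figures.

Star 1 is more luminous, by a factor of 208000.

Star 1: M = m − 5 log₁₀ d + 5 = 17.83 − 5·4.1303 + 5 = 2.178
Star 2: M = m − 5 log₁₀ d + 5 = 23.04 − 5·2.5132 + 5 = 15.474
ΔM = M_1 − M_2 = 2.178 − (15.474) = -13.296; smaller M is more luminous → Star 1.
L ratio = 10^(0.4 |ΔM|) = 10^5.318 = 208100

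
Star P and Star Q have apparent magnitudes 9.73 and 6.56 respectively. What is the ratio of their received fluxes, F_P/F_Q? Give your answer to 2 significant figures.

F_P/F_Q ≈ 0.054

Magnitude difference = 3.17
Flux ratio = 10^(−0.4 Δm) = 10^(−0.4 × 3.17) = 10^-1.268 = 0.05395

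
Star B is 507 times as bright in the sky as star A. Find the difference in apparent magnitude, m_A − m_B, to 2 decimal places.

Pogson: Δm = −2.5 log₁₀(ratio) = −2.5 log₁₀(507) = −2.5 × 2.7050 = -6.763
Star B is brighter so has the smaller magnitude: m_A − m_B is positive.

m_A − m_B ≈ 6.76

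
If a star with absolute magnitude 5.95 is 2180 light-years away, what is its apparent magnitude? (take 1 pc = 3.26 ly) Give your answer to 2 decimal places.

m ≈ 15.08

d = 2180 ly / 3.26 = 668.7 pc
m = M + 5 log₁₀ d − 5 = 5.95 + 5·2.8252 − 5 = 15.076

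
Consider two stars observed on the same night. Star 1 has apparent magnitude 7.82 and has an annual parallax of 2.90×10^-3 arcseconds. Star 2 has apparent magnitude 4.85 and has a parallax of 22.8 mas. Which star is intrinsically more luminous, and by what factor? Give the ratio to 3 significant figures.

Star 1 is more luminous, by a factor of 4.01.

Star 1: d = 1/p = 1/2.90×10^-3″ = 344.8 pc
Star 1: M = m − 5 log₁₀ d + 5 = 7.82 − 5·2.5376 + 5 = 0.132
Star 2: p = 22.8 mas = 0.0228″ → d = 1/p = 43.86 pc
Star 2: M = m − 5 log₁₀ d + 5 = 4.85 − 5·1.6421 + 5 = 1.640
ΔM = M_1 − M_2 = 0.132 − (1.640) = -1.508; smaller M is more luminous → Star 1.
L ratio = 10^(0.4 |ΔM|) = 10^0.603 = 4.009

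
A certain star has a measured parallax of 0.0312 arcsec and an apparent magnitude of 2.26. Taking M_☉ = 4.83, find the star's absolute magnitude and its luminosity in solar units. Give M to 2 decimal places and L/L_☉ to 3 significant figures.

M ≈ -0.27; L/L_☉ ≈ 110

d = 1/p = 1/0.0312″ = 32.05 pc
M = m − 5 log₁₀ d + 5 = 2.26 − 5·1.5058 + 5 = -0.269
M − M_☉ = -0.269 − 4.83 = -5.099
L/L_☉ = 10^(−0.4 × -5.099) = 109.6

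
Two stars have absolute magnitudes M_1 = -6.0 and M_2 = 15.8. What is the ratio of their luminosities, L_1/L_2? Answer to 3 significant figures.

ΔM = M_1 − M_2 = -21.8
L_1/L_2 = 10^(−0.4 ΔM) = 10^8.720 = 5.248×10^8

L_1/L_2 ≈ 5.25×10^8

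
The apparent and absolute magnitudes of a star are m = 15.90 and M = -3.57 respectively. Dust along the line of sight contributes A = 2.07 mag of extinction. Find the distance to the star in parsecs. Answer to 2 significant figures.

m − M = 5 log₁₀(d/10 pc) + A  ⇒  15.90 − (-3.57) − 2.07 = 5 log₁₀(d/10)
17.400 = 5 log₁₀(d/10)
log₁₀ d = (m − M − A)/5 + 1 = 4.4800
d = 10^4.4800 = 30200 pc

d ≈ 30000 pc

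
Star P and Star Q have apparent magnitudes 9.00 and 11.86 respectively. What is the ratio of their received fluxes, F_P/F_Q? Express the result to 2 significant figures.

F_P/F_Q ≈ 14

Δm = 9.00 − (11.86) = -2.86
Flux ratio = 10^(−0.4 Δm) = 10^(−0.4 × -2.86) = 10^1.144 = 13.93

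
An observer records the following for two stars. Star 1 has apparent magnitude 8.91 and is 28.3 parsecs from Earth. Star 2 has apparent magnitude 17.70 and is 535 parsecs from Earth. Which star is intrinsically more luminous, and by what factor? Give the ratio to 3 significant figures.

Star 1: M = m − 5 log₁₀ d + 5 = 8.91 − 5·1.4518 + 5 = 6.651
Star 2: M = m − 5 log₁₀ d + 5 = 17.70 − 5·2.7284 + 5 = 9.058
ΔM = M_1 − M_2 = 6.651 − (9.058) = -2.407; smaller M is more luminous → Star 1.
L ratio = 10^(0.4 |ΔM|) = 10^0.963 = 9.180

Star 1 is more luminous, by a factor of 9.18.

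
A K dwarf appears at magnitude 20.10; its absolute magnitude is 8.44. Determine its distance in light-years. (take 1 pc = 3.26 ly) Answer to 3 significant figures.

d ≈ 7000 ly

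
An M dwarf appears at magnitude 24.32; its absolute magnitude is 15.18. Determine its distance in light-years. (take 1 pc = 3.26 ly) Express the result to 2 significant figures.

d ≈ 2200 ly

μ = m − M = 9.140
m − M = 5 log₁₀ d − 5
log₁₀ d = (m − M)/5 + 1 = 2.8280
d = 10^2.8280 = 673.0 pc
= 2194 ly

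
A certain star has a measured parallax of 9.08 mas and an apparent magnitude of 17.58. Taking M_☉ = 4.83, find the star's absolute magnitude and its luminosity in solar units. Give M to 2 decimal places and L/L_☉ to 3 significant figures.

M ≈ 12.37; L/L_☉ ≈ 9.63×10^-4

d = 1/p = 1000/9.08 mas = 110.1 pc
M = m − 5 log₁₀ d + 5 = 17.58 − 5·2.0419 + 5 = 12.370
M − M_☉ = 12.370 − 4.83 = 7.540
L/L_☉ = 10^(−0.4 × 7.540) = 9.634×10^-4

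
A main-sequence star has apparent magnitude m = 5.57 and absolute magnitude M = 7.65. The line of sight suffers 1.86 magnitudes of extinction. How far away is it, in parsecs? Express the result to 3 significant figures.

m − M = 5 log₁₀(d/10 pc) + A  ⇒  5.57 − (7.65) − 1.86 = 5 log₁₀(d/10)
-3.940 = 5 log₁₀(d/10)
log₁₀ d = (m − M − A)/5 + 1 = 0.2120
d = 10^0.2120 = 1.629 pc

d ≈ 1.63 pc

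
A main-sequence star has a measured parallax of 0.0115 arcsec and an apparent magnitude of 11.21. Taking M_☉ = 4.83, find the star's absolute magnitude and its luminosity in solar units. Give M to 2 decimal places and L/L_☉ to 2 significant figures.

M ≈ 6.51; L/L_☉ ≈ 0.21

d = 1/p = 1/0.0115″ = 86.96 pc
M = m − 5 log₁₀ d + 5 = 11.21 − 5·1.9393 + 5 = 6.513
M − M_☉ = 6.513 − 4.83 = 1.683
L/L_☉ = 10^(−0.4 × 1.683) = 0.2121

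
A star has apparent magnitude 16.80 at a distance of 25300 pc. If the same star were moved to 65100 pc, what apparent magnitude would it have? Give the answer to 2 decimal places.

m ≈ 18.85

Flux ∝ 1/d², so Δm = 5 log₁₀(d₂/d₁) = 5 log₁₀(65100/25300) = 2.052
m₂ = m₁ + Δm = 16.80 + (2.052) = 18.852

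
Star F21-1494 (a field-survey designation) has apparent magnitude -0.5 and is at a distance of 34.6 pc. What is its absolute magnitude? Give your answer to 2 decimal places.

5 log₁₀(d/10 pc) = 5 log₁₀(34.60) − 5 = 2.695
M = m − 5 log₁₀(d/10) = -0.5 − 2.695 = -3.195

M ≈ -3.20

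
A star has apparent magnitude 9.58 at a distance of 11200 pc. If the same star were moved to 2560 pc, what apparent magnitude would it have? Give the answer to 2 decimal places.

Flux ∝ 1/d², so Δm = 5 log₁₀(d₂/d₁) = 5 log₁₀(2560/11200) = -3.205
m₂ = m₁ + Δm = 9.58 + (-3.205) = 6.375

m ≈ 6.38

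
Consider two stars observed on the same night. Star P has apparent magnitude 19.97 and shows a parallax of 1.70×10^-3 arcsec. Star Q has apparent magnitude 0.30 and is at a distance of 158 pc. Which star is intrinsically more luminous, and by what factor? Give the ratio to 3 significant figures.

Star Q is more luminous, by a factor of 5.32×10^6.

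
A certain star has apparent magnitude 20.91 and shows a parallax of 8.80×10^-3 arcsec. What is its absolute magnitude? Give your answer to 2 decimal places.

M ≈ 15.63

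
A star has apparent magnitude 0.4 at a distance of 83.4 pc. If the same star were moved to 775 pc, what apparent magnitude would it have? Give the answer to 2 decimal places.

Flux ∝ 1/d², so Δm = 5 log₁₀(d₂/d₁) = 5 log₁₀(775/83.4) = 4.841
m₂ = m₁ + Δm = 0.4 + (4.841) = 5.241

m ≈ 5.24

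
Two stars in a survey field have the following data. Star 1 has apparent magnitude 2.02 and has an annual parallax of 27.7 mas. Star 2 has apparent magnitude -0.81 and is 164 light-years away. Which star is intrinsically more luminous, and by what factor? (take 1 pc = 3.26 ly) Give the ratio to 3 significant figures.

Star 1: p = 27.7 mas = 0.0277″ → d = 1/p = 36.10 pc
Star 1: M = m − 5 log₁₀ d + 5 = 2.02 − 5·1.5575 + 5 = -0.768
Star 2: d = 164 ly / 3.26 = 50.31 pc
Star 2: M = m − 5 log₁₀ d + 5 = -0.81 − 5·1.7016 + 5 = -4.318
ΔM = M_1 − M_2 = -0.768 − (-4.318) = 3.551; smaller M is more luminous → Star 2.
L ratio = 10^(0.4 |ΔM|) = 10^1.420 = 26.32

Star 2 is more luminous, by a factor of 26.3.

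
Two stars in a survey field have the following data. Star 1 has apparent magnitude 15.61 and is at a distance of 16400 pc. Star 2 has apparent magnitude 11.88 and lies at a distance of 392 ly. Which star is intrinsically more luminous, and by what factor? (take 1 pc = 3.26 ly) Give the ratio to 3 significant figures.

Star 1: M = m − 5 log₁₀ d + 5 = 15.61 − 5·4.2148 + 5 = -0.464
Star 2: d = 392 ly / 3.26 = 120.2 pc
Star 2: M = m − 5 log₁₀ d + 5 = 11.88 − 5·2.0801 + 5 = 6.480
ΔM = M_1 − M_2 = -0.464 − (6.480) = -6.944; smaller M is more luminous → Star 1.
L ratio = 10^(0.4 |ΔM|) = 10^2.778 = 599.2

Star 1 is more luminous, by a factor of 599.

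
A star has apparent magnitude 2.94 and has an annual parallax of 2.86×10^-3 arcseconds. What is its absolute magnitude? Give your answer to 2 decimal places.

M ≈ -4.78

d = 1/p = 1/2.86×10^-3″ = 349.7 pc
5 log₁₀(d/10 pc) = 5 log₁₀(349.7) − 5 = 7.718
M = m − 5 log₁₀(d/10) = 2.94 − 7.718 = -4.778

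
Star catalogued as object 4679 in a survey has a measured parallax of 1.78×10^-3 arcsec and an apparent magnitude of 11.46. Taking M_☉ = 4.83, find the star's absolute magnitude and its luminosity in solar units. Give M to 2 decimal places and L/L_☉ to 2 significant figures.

d = 1/p = 1/1.78×10^-3″ = 561.8 pc
M = m − 5 log₁₀ d + 5 = 11.46 − 5·2.7496 + 5 = 2.712
M − M_☉ = 2.712 − 4.83 = -2.118
L/L_☉ = 10^(−0.4 × -2.118) = 7.033

M ≈ 2.71; L/L_☉ ≈ 7.0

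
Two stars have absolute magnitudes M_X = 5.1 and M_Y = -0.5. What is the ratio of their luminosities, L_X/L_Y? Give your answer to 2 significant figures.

L_X/L_Y ≈ 5.8×10^-3

ΔM = M_X − M_Y = 5.6
L_X/L_Y = 10^(−0.4 ΔM) = 10^-2.240 = 5.754×10^-3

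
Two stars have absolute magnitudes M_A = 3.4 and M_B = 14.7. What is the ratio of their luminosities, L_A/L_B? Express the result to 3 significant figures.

L_A/L_B ≈ 33100

ΔM = M_A − M_B = -11.3
L_A/L_B = 10^(−0.4 ΔM) = 10^4.520 = 33110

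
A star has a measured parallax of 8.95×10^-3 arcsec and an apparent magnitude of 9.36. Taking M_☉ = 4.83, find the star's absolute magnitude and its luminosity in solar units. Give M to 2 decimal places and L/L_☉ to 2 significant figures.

M ≈ 4.12; L/L_☉ ≈ 1.9

d = 1/p = 1/8.95×10^-3″ = 111.7 pc
M = m − 5 log₁₀ d + 5 = 9.36 − 5·2.0482 + 5 = 4.119
M − M_☉ = 4.119 − 4.83 = -0.711
L/L_☉ = 10^(−0.4 × -0.711) = 1.925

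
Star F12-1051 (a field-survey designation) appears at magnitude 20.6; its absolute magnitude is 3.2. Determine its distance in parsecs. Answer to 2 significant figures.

Distance modulus: m − M = 20.6 − (3.2) = 17.400
m − M = 5 log₁₀ d − 5
log₁₀ d = (m − M)/5 + 1 = 4.4800
d = 10^4.4800 = 30200 pc

d ≈ 30000 pc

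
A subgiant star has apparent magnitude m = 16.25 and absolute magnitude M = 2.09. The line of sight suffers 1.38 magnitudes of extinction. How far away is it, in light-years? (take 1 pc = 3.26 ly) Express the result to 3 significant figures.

d ≈ 11700 ly

m − M = 5 log₁₀(d/10 pc) + A  ⇒  16.25 − (2.09) − 1.38 = 5 log₁₀(d/10)
12.780 = 5 log₁₀(d/10)
log₁₀ d = (m − M − A)/5 + 1 = 3.5560
d = 10^3.5560 = 3597 pc
= 11730 ly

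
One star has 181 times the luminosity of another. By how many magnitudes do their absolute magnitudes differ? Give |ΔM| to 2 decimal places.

Pogson: ΔM = −2.5 log₁₀(ratio) = −2.5 log₁₀(181) = −2.5 × 2.2577 = -5.644

|ΔM| ≈ 5.64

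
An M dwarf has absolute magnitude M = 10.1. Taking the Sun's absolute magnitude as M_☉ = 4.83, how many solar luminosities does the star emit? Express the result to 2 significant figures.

M − M_☉ = 10.1 − 4.83 = 5.270
L/L_☉ = 10^(−0.4 (M − M_☉)) = 10^-2.108 = 7.798×10^-3

L/L_☉ ≈ 7.8×10^-3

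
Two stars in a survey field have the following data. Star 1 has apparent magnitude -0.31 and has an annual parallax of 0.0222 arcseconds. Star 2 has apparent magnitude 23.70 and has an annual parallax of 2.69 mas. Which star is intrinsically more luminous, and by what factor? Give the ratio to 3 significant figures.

Star 1 is more luminous, by a factor of 5.90×10^7.

Star 1: d = 1/p = 1/0.0222″ = 45.05 pc
Star 1: M = m − 5 log₁₀ d + 5 = -0.31 − 5·1.6536 + 5 = -3.578
Star 2: p = 2.69 mas = 2.69×10^-3″ → d = 1/p = 371.7 pc
Star 2: M = m − 5 log₁₀ d + 5 = 23.70 − 5·2.5702 + 5 = 15.849
ΔM = M_1 − M_2 = -3.578 − (15.849) = -19.427; smaller M is more luminous → Star 1.
L ratio = 10^(0.4 |ΔM|) = 10^7.771 = 5.899×10^7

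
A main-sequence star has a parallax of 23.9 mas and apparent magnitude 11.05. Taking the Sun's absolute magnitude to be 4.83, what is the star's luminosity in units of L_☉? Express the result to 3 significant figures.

d = 1/p = 1000/23.9 mas = 41.84 pc
M = m − 5 log₁₀ d + 5 = 11.05 − 5·1.6216 + 5 = 7.942
M − M_☉ = 7.942 − 4.83 = 3.112
L/L_☉ = 10^(−0.4 × 3.112) = 0.05691

L/L_☉ ≈ 0.0569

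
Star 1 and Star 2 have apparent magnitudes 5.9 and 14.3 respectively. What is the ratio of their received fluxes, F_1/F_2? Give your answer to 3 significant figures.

Δm = 5.9 − (14.3) = -8.4
Flux ratio = 10^(−0.4 Δm) = 10^(−0.4 × -8.4) = 10^3.360 = 2291

F_1/F_2 ≈ 2290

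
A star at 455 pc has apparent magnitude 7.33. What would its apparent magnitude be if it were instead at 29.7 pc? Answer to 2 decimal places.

Flux ∝ 1/d², so Δm = 5 log₁₀(d₂/d₁) = 5 log₁₀(29.7/455) = -5.926
m₂ = m₁ + Δm = 7.33 + (-5.926) = 1.404

m ≈ 1.40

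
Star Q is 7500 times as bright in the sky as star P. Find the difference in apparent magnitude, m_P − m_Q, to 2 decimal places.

Pogson: Δm = −2.5 log₁₀(ratio) = −2.5 log₁₀(7500) = −2.5 × 3.8751 = -9.688
Star Q is brighter so has the smaller magnitude: m_P − m_Q is positive.

m_P − m_Q ≈ 9.69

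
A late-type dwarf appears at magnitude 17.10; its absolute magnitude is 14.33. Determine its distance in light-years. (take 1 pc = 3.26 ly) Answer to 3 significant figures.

d ≈ 117 ly

μ = m − M = 2.770
m − M = 5 log₁₀ d − 5
log₁₀ d = (m − M)/5 + 1 = 1.5540
d = 10^1.5540 = 35.81 pc
= 116.7 ly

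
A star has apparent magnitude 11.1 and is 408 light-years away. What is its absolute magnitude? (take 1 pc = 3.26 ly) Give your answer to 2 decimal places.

d = 408 ly / 3.26 = 125.2 pc
5 log₁₀(d/10 pc) = 5 log₁₀(125.2) − 5 = 5.487
M = m − 5 log₁₀(d/10) = 11.1 − 5.487 = 5.613

M ≈ 5.61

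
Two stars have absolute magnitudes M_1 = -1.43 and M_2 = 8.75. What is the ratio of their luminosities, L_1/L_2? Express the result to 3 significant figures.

L_1/L_2 ≈ 11800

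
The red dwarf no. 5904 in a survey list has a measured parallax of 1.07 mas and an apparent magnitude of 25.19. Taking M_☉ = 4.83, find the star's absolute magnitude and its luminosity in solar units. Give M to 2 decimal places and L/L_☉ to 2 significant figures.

d = 1/p = 1000/1.07 mas = 934.6 pc
M = m − 5 log₁₀ d + 5 = 25.19 − 5·2.9706 + 5 = 15.337
M − M_☉ = 15.337 − 4.83 = 10.507
L/L_☉ = 10^(−0.4 × 10.507) = 6.269×10^-5

M ≈ 15.34; L/L_☉ ≈ 6.3×10^-5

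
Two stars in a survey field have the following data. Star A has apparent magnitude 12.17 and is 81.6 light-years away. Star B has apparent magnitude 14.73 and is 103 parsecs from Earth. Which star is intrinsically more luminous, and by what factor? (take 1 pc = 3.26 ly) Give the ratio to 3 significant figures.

Star B is more luminous, by a factor of 1.60.

Star A: d = 81.6 ly / 3.26 = 25.03 pc
Star A: M = m − 5 log₁₀ d + 5 = 12.17 − 5·1.3985 + 5 = 10.178
Star B: M = m − 5 log₁₀ d + 5 = 14.73 − 5·2.0128 + 5 = 9.666
ΔM = M_A − M_B = 10.178 − (9.666) = 0.512; smaller M is more luminous → Star B.
L ratio = 10^(0.4 |ΔM|) = 10^0.205 = 1.602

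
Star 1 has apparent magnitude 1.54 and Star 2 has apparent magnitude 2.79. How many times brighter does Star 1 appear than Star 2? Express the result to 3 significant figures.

3.16

Δm = 1.54 − (2.79) = -1.25
Flux ratio = 10^(−0.4 Δm) = 10^(−0.4 × -1.25) = 10^0.500 = 3.162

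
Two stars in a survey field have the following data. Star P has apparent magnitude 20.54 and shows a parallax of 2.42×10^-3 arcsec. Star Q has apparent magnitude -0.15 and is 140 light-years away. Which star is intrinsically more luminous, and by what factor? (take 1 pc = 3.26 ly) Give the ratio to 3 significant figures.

Star P: d = 1/p = 1/2.42×10^-3″ = 413.2 pc
Star P: M = m − 5 log₁₀ d + 5 = 20.54 − 5·2.6162 + 5 = 12.459
Star Q: d = 140 ly / 3.26 = 42.94 pc
Star Q: M = m − 5 log₁₀ d + 5 = -0.15 − 5·1.6329 + 5 = -3.315
ΔM = M_P − M_Q = 12.459 − (-3.315) = 15.774; smaller M is more luminous → Star Q.
L ratio = 10^(0.4 |ΔM|) = 10^6.309 = 2.039×10^6

Star Q is more luminous, by a factor of 2.04×10^6.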